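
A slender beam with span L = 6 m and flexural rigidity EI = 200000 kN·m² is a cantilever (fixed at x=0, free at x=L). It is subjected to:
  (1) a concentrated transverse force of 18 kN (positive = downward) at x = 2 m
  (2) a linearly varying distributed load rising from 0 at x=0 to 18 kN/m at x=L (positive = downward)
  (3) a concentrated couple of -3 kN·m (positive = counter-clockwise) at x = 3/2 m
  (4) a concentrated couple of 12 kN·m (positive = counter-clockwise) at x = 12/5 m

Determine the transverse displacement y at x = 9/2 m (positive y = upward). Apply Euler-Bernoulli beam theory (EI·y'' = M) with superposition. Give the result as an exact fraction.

y(9/2) = -9426189/1280000000 m

Load 1 — point force P=18 kN at a=2 m (b=L-a=4):
  y_1 = -Pa²(3x-a)/(6EI)  [x>a] = -18·2²·(3·(9/2)-2)/(6·200000) = -69/100000 m
Load 2 — triangular load w₀=18 kN/m (0→w₀ over full span):
  y_2 = (w₀Lx³/12-w₀L²x²/6-w₀x⁵/(120L))/EI = (18·6·(9/2)³/12-18·6²·(9/2)²/6-18·(9/2)⁵/(120·6))/200000 = -1808649/256000000 m
Load 3 — applied couple M₀=-3 kN·m at a=3/2 m (b=L-a=9/2):
  y_3 = M₀a(2x-a)/(2EI)  [x>a] = (-3)·(3/2)·(2·(9/2)-(3/2))/(2·200000) = -27/320000 m
Load 4 — applied couple M₀=12 kN·m at a=12/5 m (b=L-a=18/5):
  y_4 = M₀a(2x-a)/(2EI)  [x>a] = 12·(12/5)·(2·(9/2)-(12/5))/(2·200000) = 297/625000 m
Superposition: y = Σ y_i = -9426189/1280000000 m ≈ -0.007364 m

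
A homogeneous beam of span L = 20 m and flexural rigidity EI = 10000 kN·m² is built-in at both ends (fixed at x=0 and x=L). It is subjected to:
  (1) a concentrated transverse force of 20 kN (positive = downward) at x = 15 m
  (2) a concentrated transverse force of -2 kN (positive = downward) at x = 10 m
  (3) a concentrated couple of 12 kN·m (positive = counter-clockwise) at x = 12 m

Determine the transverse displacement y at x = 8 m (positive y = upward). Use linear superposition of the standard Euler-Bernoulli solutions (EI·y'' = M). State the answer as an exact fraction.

y(8) = -14429/468750 m

Load 1 — point force P=20 kN at a=15 m (b=L-a=5):
  y_1 = -Pb²x²(3aL-(3a+b)x)/(6L³EI)  [x≤a] = -20·5²·8²·(3·15·20-(3·15+5)·8)/(6·20³·10000) = -1/30 m
Load 2 — point force P=-2 kN at a=10 m (b=L-a=10):
  y_2 = -Pb²x²(3aL-(3a+b)x)/(6L³EI)  [x≤a] = -(-2)·10²·8²·(3·10·20-(3·10+10)·8)/(6·20³·10000) = 14/1875 m
Load 3 — applied couple M₀=12 kN·m at a=12 m (b=L-a=8):
  y_3 = (R_Ax³/6 - M_Ax²/2)/EI  [x≤a] with R_A=108/125, M_A=96/25 = ((108/125)·8³/6 - (96/25)·8²/2)/10000 = -384/78125 m
Superposition: y = Σ y_i = -14429/468750 m ≈ -0.030782 m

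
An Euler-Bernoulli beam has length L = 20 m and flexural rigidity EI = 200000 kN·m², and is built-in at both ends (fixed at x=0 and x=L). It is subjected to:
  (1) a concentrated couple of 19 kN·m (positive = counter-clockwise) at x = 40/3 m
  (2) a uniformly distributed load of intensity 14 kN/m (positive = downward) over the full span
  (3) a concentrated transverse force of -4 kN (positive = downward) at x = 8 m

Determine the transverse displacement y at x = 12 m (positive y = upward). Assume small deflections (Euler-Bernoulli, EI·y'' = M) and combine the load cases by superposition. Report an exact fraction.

Load 1 — applied couple M₀=19 kN·m at a=40/3 m (b=L-a=20/3):
  y_1 = (R_Ax³/6 - M_Ax²/2)/EI  [x≤a] with R_A=19/15, M_A=19/3 = ((19/15)·12³/6 - (19/3)·12²/2)/200000 = -57/125000 m
Load 2 — uniform load w=14 kN/m over full span:
  y_2 = -wx²(L-x)²/(24EI) = -14·12²·(20-12)²/(24·200000) = -84/3125 m
Load 3 — point force P=-4 kN at a=8 m (b=L-a=12):
  y_3 = -Pa²(L-x)²(3bL-(3b+a)(L-x))/(6L³EI)  [x>a] = -(-4)·8²·(20-12)²·(3·12·20-(3·12+8)·(20-12))/(6·20³·200000) = 736/1171875 m
Superposition: y = Σ y_i = -250387/9375000 m ≈ -0.026708 m

y(12) = -250387/9375000 m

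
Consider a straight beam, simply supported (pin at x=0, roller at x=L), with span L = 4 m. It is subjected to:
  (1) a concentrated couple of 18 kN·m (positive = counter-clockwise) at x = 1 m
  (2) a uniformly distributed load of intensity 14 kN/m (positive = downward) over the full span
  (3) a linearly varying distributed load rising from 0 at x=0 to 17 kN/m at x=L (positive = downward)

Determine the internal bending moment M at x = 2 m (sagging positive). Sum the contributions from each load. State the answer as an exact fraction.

M(2) = 36 kN·m

Load 1 — applied couple M₀=18 kN·m at a=1 m (b=L-a=3):
  M_1 = M₀x/L - M₀  [x>a] = 18·2/4 - 18 = -9 kN·m
Load 2 — uniform load w=14 kN/m over full span:
  M_2 = wx(L-x)/2 = 14·2·(4-2)/2 = 28 kN·m
Load 3 — triangular load w₀=17 kN/m (0→w₀ over full span):
  M_3 = w₀Lx/6 - w₀x³/(6L) = 17·4·2/6 - 17·2³/(6·4) = 17 kN·m
Superposition: M = Σ M_i = 36 kN·m ≈ 36.000000 kN·m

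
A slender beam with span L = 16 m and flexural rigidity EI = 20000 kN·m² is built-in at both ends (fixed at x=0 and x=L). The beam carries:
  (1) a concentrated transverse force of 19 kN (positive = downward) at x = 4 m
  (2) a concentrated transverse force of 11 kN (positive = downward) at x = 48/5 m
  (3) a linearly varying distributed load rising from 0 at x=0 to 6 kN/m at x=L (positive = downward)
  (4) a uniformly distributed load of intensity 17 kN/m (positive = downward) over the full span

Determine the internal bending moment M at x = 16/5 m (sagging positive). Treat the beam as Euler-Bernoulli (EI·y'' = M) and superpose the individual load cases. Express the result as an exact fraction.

M(16/5) = -132227/7500 kN·m

Load 1 — point force P=19 kN at a=4 m (b=L-a=12):
  M_1 = Pb²(3a+b)x/L³ - Pab²/L²  [x≤a] = 19·12²·(3·4+12)·(16/5)/16³ - 19·4·12²/16² = 171/20 kN·m
Load 2 — point force P=11 kN at a=48/5 m (b=L-a=32/5):
  M_2 = Pb²(3a+b)x/L³ - Pab²/L²  [x≤a] = 11·(32/5)²·(3·(48/5)+(32/5))·(16/5)/16³ - 11·(48/5)·(32/5)²/16² = -2816/625 kN·m
Load 3 — triangular load w₀=6 kN/m (0→w₀ over full span):
  M_3 = 3w₀Lx/20 - w₀L²/30 - w₀x³/(6L) = 3·6·16·(16/5)/20 - 6·16²/30 - 6·(16/5)³/(6·16) = -896/125 kN·m
Load 4 — uniform load w=17 kN/m over full span:
  M_4 = wLx/2 - wL²/12 - wx²/2 = 17·16·(16/5)/2 - 17·16²/12 - 17·(16/5)²/2 = -1088/75 kN·m
Superposition: M = Σ M_i = -132227/7500 kN·m ≈ -17.630267 kN·m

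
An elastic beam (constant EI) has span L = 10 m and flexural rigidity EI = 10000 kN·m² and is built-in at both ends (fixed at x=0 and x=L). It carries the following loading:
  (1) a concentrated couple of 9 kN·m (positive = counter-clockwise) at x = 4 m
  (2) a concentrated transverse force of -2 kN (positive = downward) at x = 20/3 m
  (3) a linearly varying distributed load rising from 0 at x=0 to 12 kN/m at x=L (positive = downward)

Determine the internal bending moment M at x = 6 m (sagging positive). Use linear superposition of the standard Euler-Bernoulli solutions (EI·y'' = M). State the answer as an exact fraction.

M(6) = 70424/3375 kN·m

Load 1 — applied couple M₀=9 kN·m at a=4 m (b=L-a=6):
  M_1 = R_Ax - M_A - M₀  [x>a] with R_A=162/125, M_A=27/25 = (162/125)·6 - (27/25) - 9 = -288/125 kN·m
Load 2 — point force P=-2 kN at a=20/3 m (b=L-a=10/3):
  M_2 = Pb²(3a+b)x/L³ - Pab²/L²  [x≤a] = (-2)·(10/3)²·(3·(20/3)+(10/3))·6/10³ - (-2)·(20/3)·(10/3)²/10² = -44/27 kN·m
Load 3 — triangular load w₀=12 kN/m (0→w₀ over full span):
  M_3 = 3w₀Lx/20 - w₀L²/30 - w₀x³/(6L) = 3·12·10·6/20 - 12·10²/30 - 12·6³/(6·10) = 124/5 kN·m
Superposition: M = Σ M_i = 70424/3375 kN·m ≈ 20.866370 kN·m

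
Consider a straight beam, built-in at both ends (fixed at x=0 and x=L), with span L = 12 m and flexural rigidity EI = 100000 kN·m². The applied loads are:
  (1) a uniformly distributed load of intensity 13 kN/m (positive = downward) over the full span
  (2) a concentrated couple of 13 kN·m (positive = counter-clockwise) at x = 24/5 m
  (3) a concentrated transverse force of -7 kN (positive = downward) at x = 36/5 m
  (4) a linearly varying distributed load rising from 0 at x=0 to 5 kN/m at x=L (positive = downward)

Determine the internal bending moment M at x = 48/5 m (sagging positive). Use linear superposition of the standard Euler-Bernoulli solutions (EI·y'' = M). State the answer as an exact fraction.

M(48/5) = -2284/625 kN·m

Load 1 — uniform load w=13 kN/m over full span:
  M_1 = wLx/2 - wL²/12 - wx²/2 = 13·12·(48/5)/2 - 13·12²/12 - 13·(48/5)²/2 = -156/25 kN·m
Load 2 — applied couple M₀=13 kN·m at a=24/5 m (b=L-a=36/5):
  M_2 = R_Ax - M_A - M₀  [x>a] with R_A=39/25, M_A=39/25 = (39/25)·(48/5) - (39/25) - 13 = 52/125 kN·m
Load 3 — point force P=-7 kN at a=36/5 m (b=L-a=24/5):
  M_3 = Pa²(a+3b)(L-x)/L³ - Pa²b/L²  [x>a] = (-7)·(36/5)²·((36/5)+3·(24/5))·(12-(48/5))/12³ - (-7)·(36/5)²·(24/5)/12² = 756/625 kN·m
Load 4 — triangular load w₀=5 kN/m (0→w₀ over full span):
  M_4 = 3w₀Lx/20 - w₀L²/30 - w₀x³/(6L) = 3·5·12·(48/5)/20 - 5·12²/30 - 5·(48/5)³/(6·12) = 24/25 kN·m
Superposition: M = Σ M_i = -2284/625 kN·m ≈ -3.654400 kN·m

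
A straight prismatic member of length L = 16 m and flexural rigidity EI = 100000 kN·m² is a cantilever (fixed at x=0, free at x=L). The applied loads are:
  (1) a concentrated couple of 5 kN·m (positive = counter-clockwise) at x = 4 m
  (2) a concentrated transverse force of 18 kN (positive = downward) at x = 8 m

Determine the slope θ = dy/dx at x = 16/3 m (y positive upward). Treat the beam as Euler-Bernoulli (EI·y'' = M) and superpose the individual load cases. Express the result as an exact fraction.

θ(16/3) = -123/25000 rad

Load 1 — applied couple M₀=5 kN·m at a=4 m (b=L-a=12):
  θ_1 = M₀a/EI  [x>a] = 5·4/100000 = 1/5000 rad
Load 2 — point force P=18 kN at a=8 m (b=L-a=8):
  θ_2 = -Px(2a-x)/(2EI)  [x≤a] = -18·(16/3)·(2·8-(16/3))/(2·100000) = -16/3125 rad
Superposition: θ = Σ θ_i = -123/25000 rad ≈ -0.004920 rad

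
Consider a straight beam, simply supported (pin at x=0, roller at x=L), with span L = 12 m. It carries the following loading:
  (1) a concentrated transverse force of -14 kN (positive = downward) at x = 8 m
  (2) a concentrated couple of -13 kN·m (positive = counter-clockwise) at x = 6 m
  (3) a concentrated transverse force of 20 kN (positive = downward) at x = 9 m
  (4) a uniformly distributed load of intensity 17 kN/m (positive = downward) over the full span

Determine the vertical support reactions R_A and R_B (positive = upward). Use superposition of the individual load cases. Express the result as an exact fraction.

R_A = 405/4 kN, R_B = 435/4 kN

Load 1 — point force P=-14 kN at a=8 m (b=L-a=4):
  R_A = Pb/L = (-14)·4/12 = -14/3 kN
  R_B = Pa/L = (-14)·8/12 = -28/3 kN
Load 2 — applied couple M₀=-13 kN·m at a=6 m (b=L-a=6):
  R_A = M₀/L = (-13)/12 = -13/12 kN
  R_B = -M₀/L = -(-13)/12 = 13/12 kN
Load 3 — point force P=20 kN at a=9 m (b=L-a=3):
  R_A = Pb/L = 20·3/12 = 5 kN
  R_B = Pa/L = 20·9/12 = 15 kN
Load 4 — uniform load w=17 kN/m over full span:
  R_A = wL/2 = 17·12/2 = 102 kN
  R_B = wL/2 = 17·12/2 = 102 kN
Superposition: R_A = 405/4 kN, R_B = 435/4 kN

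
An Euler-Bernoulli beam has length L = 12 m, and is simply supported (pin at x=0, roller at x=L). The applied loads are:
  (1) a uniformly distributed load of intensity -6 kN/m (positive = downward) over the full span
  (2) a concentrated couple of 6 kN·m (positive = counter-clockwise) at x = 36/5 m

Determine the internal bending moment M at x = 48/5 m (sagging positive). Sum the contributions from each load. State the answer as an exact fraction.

Load 1 — uniform load w=-6 kN/m over full span:
  M_1 = wx(L-x)/2 = (-6)·(48/5)·(12-(48/5))/2 = -1728/25 kN·m
Load 2 — applied couple M₀=6 kN·m at a=36/5 m (b=L-a=24/5):
  M_2 = M₀x/L - M₀  [x>a] = 6·(48/5)/12 - 6 = -6/5 kN·m
Superposition: M = Σ M_i = -1758/25 kN·m ≈ -70.320000 kN·m

M(48/5) = -1758/25 kN·m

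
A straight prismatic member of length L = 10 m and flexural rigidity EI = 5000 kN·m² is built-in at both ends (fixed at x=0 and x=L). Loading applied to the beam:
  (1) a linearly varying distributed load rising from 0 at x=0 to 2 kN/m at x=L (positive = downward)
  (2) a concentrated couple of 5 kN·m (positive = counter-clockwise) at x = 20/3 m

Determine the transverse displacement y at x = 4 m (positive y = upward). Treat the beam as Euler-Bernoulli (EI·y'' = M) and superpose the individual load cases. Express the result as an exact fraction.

Load 1 — triangular load w₀=2 kN/m (0→w₀ over full span):
  y_1 = -w₀x²(L-x)²(x+2L)/(120LEI) = -2·4²·(10-4)²·(4+2·10)/(120·10·5000) = -72/15625 m
Load 2 — applied couple M₀=5 kN·m at a=20/3 m (b=L-a=10/3):
  y_2 = (R_Ax³/6 - M_Ax²/2)/EI  [x≤a] with R_A=2/3, M_A=5/3 = ((2/3)·4³/6 - (5/3)·4²/2)/5000 = -7/5625 m
Superposition: y = Σ y_i = -823/140625 m ≈ -0.005852 m

y(4) = -823/140625 m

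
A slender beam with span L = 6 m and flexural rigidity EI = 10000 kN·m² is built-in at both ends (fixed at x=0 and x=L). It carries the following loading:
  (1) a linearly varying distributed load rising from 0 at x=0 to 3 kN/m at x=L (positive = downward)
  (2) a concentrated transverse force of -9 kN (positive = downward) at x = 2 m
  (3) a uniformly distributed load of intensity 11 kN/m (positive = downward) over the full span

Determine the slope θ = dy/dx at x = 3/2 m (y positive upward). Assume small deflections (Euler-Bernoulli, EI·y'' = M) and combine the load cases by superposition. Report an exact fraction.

θ(3/2) = -21159/12800000 rad

Load 1 — triangular load w₀=3 kN/m (0→w₀ over full span):
  θ_1 = -w₀(2x(L-x)(L-2x)(x+2L)+x²(L-x)²)/(120LEI) = -3·(2·(3/2)·(6-(3/2))·(6-2·(3/2))·((3/2)+2·6)+(3/2)²·(6-(3/2))²)/(120·6·10000) = -3159/12800000 rad
Load 2 — point force P=-9 kN at a=2 m (b=L-a=4):
  θ_2 = -Pb²x(2aL-(3a+b)x)/(2L³EI)  [x≤a] = -(-9)·4²·(3/2)·(2·2·6-(3·2+4)·(3/2))/(2·6³·10000) = 9/20000 rad
Load 3 — uniform load w=11 kN/m over full span:
  θ_3 = -wx(L-x)(L-2x)/(12EI) = -11·(3/2)·(6-(3/2))·(6-2·(3/2))/(12·10000) = -297/160000 rad
Superposition: θ = Σ θ_i = -21159/12800000 rad ≈ -0.001653 rad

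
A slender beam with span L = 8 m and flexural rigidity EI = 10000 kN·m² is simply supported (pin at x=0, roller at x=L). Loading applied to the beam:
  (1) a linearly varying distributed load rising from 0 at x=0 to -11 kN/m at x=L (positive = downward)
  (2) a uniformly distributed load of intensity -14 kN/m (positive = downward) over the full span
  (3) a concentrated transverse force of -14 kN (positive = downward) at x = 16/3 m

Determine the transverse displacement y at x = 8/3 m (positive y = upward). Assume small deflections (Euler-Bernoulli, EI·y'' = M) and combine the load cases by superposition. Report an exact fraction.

y(8/3) = 45536/455625 m

Load 1 — triangular load w₀=-11 kN/m (0→w₀ over full span):
  y_1 = -w₀x(7L⁴-10L²x²+3x⁴)/(360LEI) = -(-11)·(8/3)·(7·8⁴-10·8²·(8/3)²+3·(8/3)⁴)/(360·8·10000) = 11264/455625 m
Load 2 — uniform load w=-14 kN/m over full span:
  y_2 = -wx(L³-2Lx²+x³)/(24EI) = -(-14)·(8/3)·(8³-2·8·(8/3)²+(8/3)³)/(24·10000) = 9856/151875 m
Load 3 — point force P=-14 kN at a=16/3 m (b=L-a=8/3):
  y_3 = -Pbx(L²-b²-x²)/(6LEI)  [x≤a] = -(-14)·(8/3)·(8/3)·(8²-(8/3)²-(8/3)²)/(6·8·10000) = 1568/151875 m
Superposition: y = Σ y_i = 45536/455625 m ≈ 0.099942 m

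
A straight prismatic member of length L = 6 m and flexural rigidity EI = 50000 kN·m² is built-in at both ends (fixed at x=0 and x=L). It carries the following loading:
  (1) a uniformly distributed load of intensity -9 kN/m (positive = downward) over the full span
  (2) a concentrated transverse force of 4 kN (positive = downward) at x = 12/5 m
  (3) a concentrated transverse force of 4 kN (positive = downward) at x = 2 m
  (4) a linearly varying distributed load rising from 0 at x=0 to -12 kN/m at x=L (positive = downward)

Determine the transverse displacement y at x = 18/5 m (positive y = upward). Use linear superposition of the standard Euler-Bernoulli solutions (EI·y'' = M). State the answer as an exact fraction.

Load 1 — uniform load w=-9 kN/m over full span:
  y_1 = -wx²(L-x)²/(24EI) = -(-9)·(18/5)²·(6-(18/5))²/(24·50000) = 2187/3906250 m
Load 2 — point force P=4 kN at a=12/5 m (b=L-a=18/5):
  y_2 = -Pa²(L-x)²(3bL-(3b+a)(L-x))/(6L³EI)  [x>a] = -4·(12/5)²·(6-(18/5))²·(3·(18/5)·6-(3·(18/5)+(12/5))·(6-(18/5)))/(6·6³·50000) = -3312/48828125 m
Load 3 — point force P=4 kN at a=2 m (b=L-a=4):
  y_3 = -Pa²(L-x)²(3bL-(3b+a)(L-x))/(6L³EI)  [x>a] = -4·2²·(6-(18/5))²·(3·4·6-(3·4+2)·(6-(18/5)))/(6·6³·50000) = -64/1171875 m
Load 4 — triangular load w₀=-12 kN/m (0→w₀ over full span):
  y_4 = -w₀x²(L-x)²(x+2L)/(120LEI) = -(-12)·(18/5)²·(6-(18/5))²·((18/5)+2·6)/(120·6·50000) = 18954/48828125 m
Superposition: y = Σ y_i = 241877/292968750 m ≈ 0.000826 m

y(18/5) = 241877/292968750 m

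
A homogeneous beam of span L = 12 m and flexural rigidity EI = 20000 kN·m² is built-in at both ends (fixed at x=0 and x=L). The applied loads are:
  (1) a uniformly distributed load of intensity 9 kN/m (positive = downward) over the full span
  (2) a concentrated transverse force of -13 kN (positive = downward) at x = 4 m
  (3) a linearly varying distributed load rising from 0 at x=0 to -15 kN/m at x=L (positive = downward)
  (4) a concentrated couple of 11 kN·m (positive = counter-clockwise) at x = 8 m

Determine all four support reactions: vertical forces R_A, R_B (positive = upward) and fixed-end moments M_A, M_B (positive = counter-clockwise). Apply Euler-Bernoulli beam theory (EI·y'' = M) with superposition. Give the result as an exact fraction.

Load 1 — uniform load w=9 kN/m over full span:
  R_A = wL/2 = 9·12/2 = 54 kN
  M_A = wL²/12 = 9·12²/12 = 108 kN·m
  R_B = wL/2 = 9·12/2 = 54 kN
  M_B = -wL²/12 = -9·12²/12 = -108 kN·m
Load 2 — point force P=-13 kN at a=4 m (b=L-a=8):
  R_A = Pb²(3a+b)/L³ = (-13)·8²·(3·4+8)/12³ = -260/27 kN
  M_A = Pab²/L² = (-13)·4·8²/12² = -208/9 kN·m
  R_B = Pa²(a+3b)/L³ = (-13)·4²·(4+3·8)/12³ = -91/27 kN
  M_B = -Pa²b/L² = -(-13)·4²·8/12² = 104/9 kN·m
Load 3 — triangular load w₀=-15 kN/m (0→w₀ over full span):
  R_A = 3w₀L/20 = 3·(-15)·12/20 = -27 kN
  M_A = w₀L²/30 = (-15)·12²/30 = -72 kN·m
  R_B = 7w₀L/20 = 7·(-15)·12/20 = -63 kN
  M_B = -w₀L²/20 = -(-15)·12²/20 = 108 kN·m
Load 4 — applied couple M₀=11 kN·m at a=8 m (b=L-a=4):
  R_A = 6M₀ab/L³ = 6·11·8·4/12³ = 11/9 kN
  M_A = M₀b(2a-b)/L² = 11·4·(2·8-4)/12² = 11/3 kN·m
  R_B = -6M₀ab/L³ = -6·11·8·4/12³ = -11/9 kN
  M_B = M₀a(2b-a)/L² = 11·8·(2·4-8)/12² = 0 kN·m
Superposition: R_A = 502/27 kN, M_A = 149/9 kN·m, R_B = -367/27 kN, M_B = 104/9 kN·m

R_A = 502/27 kN, M_A = 149/9 kN·m, R_B = -367/27 kN, M_B = 104/9 kN·m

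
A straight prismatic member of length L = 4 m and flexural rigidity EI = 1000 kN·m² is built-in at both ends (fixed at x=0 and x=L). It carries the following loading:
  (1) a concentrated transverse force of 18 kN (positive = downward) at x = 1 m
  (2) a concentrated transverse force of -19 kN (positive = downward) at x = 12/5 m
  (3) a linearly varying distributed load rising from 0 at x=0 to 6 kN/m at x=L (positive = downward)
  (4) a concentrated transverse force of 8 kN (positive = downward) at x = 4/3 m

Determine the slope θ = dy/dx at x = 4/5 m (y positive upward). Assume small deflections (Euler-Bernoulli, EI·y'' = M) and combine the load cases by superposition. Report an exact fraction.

Load 1 — point force P=18 kN at a=1 m (b=L-a=3):
  θ_1 = -Pb²x(2aL-(3a+b)x)/(2L³EI)  [x≤a] = -18·3²·(4/5)·(2·1·4-(3·1+3)·(4/5))/(2·4³·1000) = -81/25000 rad
Load 2 — point force P=-19 kN at a=12/5 m (b=L-a=8/5):
  θ_2 = -Pb²x(2aL-(3a+b)x)/(2L³EI)  [x≤a] = -(-19)·(8/5)²·(4/5)·(2·(12/5)·4-(3·(12/5)+(8/5))·(4/5))/(2·4³·1000) = 1444/390625 rad
Load 3 — triangular load w₀=6 kN/m (0→w₀ over full span):
  θ_3 = -w₀(2x(L-x)(L-2x)(x+2L)+x²(L-x)²)/(120LEI) = -6·(2·(4/5)·(4-(4/5))·(4-2·(4/5))·((4/5)+2·4)+(4/5)²·(4-(4/5))²)/(120·4·1000) = -112/78125 rad
Load 4 — point force P=8 kN at a=4/3 m (b=L-a=8/3):
  θ_4 = -Pb²x(2aL-(3a+b)x)/(2L³EI)  [x≤a] = -8·(8/3)²·(4/5)·(2·(4/3)·4-(3·(4/3)+(8/3))·(4/5))/(2·4³·1000) = -32/16875 rad
Superposition: θ = Σ θ_i = -242431/84375000 rad ≈ -0.002873 rad

θ(4/5) = -242431/84375000 rad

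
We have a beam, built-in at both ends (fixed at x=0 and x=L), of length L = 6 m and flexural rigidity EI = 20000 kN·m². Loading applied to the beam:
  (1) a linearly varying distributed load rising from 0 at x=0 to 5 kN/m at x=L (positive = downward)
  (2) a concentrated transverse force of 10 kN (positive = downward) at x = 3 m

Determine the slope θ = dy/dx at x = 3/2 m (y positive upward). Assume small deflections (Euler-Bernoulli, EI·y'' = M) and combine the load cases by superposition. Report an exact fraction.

θ(3/2) = -2493/5120000 rad

Load 1 — triangular load w₀=5 kN/m (0→w₀ over full span):
  θ_1 = -w₀(2x(L-x)(L-2x)(x+2L)+x²(L-x)²)/(120LEI) = -5·(2·(3/2)·(6-(3/2))·(6-2·(3/2))·((3/2)+2·6)+(3/2)²·(6-(3/2))²)/(120·6·20000) = -1053/5120000 rad
Load 2 — point force P=10 kN at a=3 m (b=L-a=3):
  θ_2 = -Pb²x(2aL-(3a+b)x)/(2L³EI)  [x≤a] = -10·3²·(3/2)·(2·3·6-(3·3+3)·(3/2))/(2·6³·20000) = -9/32000 rad
Superposition: θ = Σ θ_i = -2493/5120000 rad ≈ -0.000487 rad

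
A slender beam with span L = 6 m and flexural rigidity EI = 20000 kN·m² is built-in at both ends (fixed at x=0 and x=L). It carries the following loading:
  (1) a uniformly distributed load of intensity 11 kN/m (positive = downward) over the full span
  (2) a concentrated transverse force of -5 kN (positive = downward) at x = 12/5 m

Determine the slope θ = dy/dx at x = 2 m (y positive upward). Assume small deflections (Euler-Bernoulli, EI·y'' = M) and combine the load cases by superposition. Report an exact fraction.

Load 1 — uniform load w=11 kN/m over full span:
  θ_1 = -wx(L-x)(L-2x)/(12EI) = -11·2·(6-2)·(6-2·2)/(12·20000) = -11/15000 rad
Load 2 — point force P=-5 kN at a=12/5 m (b=L-a=18/5):
  θ_2 = -Pb²x(2aL-(3a+b)x)/(2L³EI)  [x≤a] = -(-5)·(18/5)²·2·(2·(12/5)·6-(3·(12/5)+(18/5))·2)/(2·6³·20000) = 27/250000 rad
Superposition: θ = Σ θ_i = -469/750000 rad ≈ -0.000625 rad

θ(2) = -469/750000 rad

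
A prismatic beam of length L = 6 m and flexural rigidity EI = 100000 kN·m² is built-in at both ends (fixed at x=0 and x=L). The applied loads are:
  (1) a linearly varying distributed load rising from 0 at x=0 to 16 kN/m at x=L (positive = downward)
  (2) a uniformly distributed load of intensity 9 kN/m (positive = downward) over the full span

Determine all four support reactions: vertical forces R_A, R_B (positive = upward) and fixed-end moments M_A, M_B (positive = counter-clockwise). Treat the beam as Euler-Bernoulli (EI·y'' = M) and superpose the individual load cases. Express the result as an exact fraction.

Load 1 — triangular load w₀=16 kN/m (0→w₀ over full span):
  R_A = 3w₀L/20 = 3·16·6/20 = 72/5 kN
  M_A = w₀L²/30 = 16·6²/30 = 96/5 kN·m
  R_B = 7w₀L/20 = 7·16·6/20 = 168/5 kN
  M_B = -w₀L²/20 = -16·6²/20 = -144/5 kN·m
Load 2 — uniform load w=9 kN/m over full span:
  R_A = wL/2 = 9·6/2 = 27 kN
  M_A = wL²/12 = 9·6²/12 = 27 kN·m
  R_B = wL/2 = 9·6/2 = 27 kN
  M_B = -wL²/12 = -9·6²/12 = -27 kN·m
Superposition: R_A = 207/5 kN, M_A = 231/5 kN·m, R_B = 303/5 kN, M_B = -279/5 kN·m

R_A = 207/5 kN, M_A = 231/5 kN·m, R_B = 303/5 kN, M_B = -279/5 kN·m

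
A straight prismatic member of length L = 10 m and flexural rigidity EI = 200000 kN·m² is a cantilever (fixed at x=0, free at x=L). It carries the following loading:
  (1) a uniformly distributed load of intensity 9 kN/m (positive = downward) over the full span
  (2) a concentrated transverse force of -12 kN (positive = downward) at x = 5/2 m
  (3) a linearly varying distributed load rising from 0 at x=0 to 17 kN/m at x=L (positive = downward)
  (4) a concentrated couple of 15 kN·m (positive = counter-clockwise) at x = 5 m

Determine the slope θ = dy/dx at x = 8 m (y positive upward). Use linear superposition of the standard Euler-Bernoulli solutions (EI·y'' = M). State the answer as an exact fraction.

Load 1 — uniform load w=9 kN/m over full span:
  θ_1 = -wx(x²-3Lx+3L²)/(6EI) = -9·8·(8²-3·10·8+3·10²)/(6·200000) = -93/12500 rad
Load 2 — point force P=-12 kN at a=5/2 m (b=L-a=15/2):
  θ_2 = -Pa²/(2EI)  [x>a] = -(-12)·(5/2)²/(2·200000) = 3/16000 rad
Load 3 — triangular load w₀=17 kN/m (0→w₀ over full span):
  θ_3 = (w₀Lx²/4-w₀L²x/3-w₀x⁴/(24L))/EI = (17·10·8²/4-17·10²·8/3-17·8⁴/(24·10))/200000 = -493/46875 rad
Load 4 — applied couple M₀=15 kN·m at a=5 m (b=L-a=5):
  θ_4 = M₀a/EI  [x>a] = 15·5/200000 = 3/8000 rad
Superposition: θ = Σ θ_i = -104369/6000000 rad ≈ -0.017395 rad

θ(8) = -104369/6000000 rad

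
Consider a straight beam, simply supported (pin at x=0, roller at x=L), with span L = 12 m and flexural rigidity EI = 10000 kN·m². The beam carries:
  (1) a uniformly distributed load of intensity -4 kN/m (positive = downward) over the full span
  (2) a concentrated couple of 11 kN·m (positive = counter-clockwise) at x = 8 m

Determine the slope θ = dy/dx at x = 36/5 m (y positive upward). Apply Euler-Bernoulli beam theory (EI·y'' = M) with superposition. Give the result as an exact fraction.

Load 1 — uniform load w=-4 kN/m over full span:
  θ_1 = -w(L³-6Lx²+4x³)/(24EI) = -(-4)·(12³-6·12·(36/5)²+4·(36/5)³)/(24·10000) = -666/78125 rad
Load 2 — applied couple M₀=11 kN·m at a=8 m (b=L-a=4):
  θ_2 = (M₀x²/(2L)+C₁)/EI  [x≤a] with C₁=M₀(3b²-L²)/(6L)=-44/3 = (11·(36/5)²/(2·12)+(-44/3))/10000 = 341/375000 rad
Superposition: θ = Σ θ_i = -14279/1875000 rad ≈ -0.007615 rad

θ(36/5) = -14279/1875000 rad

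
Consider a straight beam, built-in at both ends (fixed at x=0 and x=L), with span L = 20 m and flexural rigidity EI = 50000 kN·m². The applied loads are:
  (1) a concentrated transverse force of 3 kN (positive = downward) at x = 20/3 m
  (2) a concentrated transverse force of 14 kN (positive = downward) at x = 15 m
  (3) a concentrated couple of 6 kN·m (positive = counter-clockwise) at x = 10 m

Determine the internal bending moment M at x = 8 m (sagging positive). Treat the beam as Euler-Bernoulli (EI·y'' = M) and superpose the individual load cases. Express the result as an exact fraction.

M(8) = 4091/360 kN·m

Load 1 — point force P=3 kN at a=20/3 m (b=L-a=40/3):
  M_1 = Pa²(a+3b)(L-x)/L³ - Pa²b/L²  [x>a] = 3·(20/3)²·((20/3)+3·(40/3))·(20-8)/20³ - 3·(20/3)²·(40/3)/20² = 44/9 kN·m
Load 2 — point force P=14 kN at a=15 m (b=L-a=5):
  M_2 = Pb²(3a+b)x/L³ - Pab²/L²  [x≤a] = 14·5²·(3·15+5)·8/20³ - 14·15·5²/20² = 35/8 kN·m
Load 3 — applied couple M₀=6 kN·m at a=10 m (b=L-a=10):
  M_3 = R_Ax - M_A  [x≤a] with R_A=9/20, M_A=3/2 = (9/20)·8 - (3/2) = 21/10 kN·m
Superposition: M = Σ M_i = 4091/360 kN·m ≈ 11.363889 kN·m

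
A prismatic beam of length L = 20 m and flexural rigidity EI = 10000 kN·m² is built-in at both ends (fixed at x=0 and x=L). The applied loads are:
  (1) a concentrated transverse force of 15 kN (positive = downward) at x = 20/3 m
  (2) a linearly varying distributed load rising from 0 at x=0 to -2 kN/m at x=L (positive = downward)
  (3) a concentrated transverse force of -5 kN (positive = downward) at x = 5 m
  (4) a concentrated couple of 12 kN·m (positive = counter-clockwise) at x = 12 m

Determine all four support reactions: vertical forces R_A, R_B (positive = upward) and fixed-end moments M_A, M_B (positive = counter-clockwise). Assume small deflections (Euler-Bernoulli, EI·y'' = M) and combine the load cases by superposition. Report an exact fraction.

Load 1 — point force P=15 kN at a=20/3 m (b=L-a=40/3):
  R_A = Pb²(3a+b)/L³ = 15·(40/3)²·(3·(20/3)+(40/3))/20³ = 100/9 kN
  M_A = Pab²/L² = 15·(20/3)·(40/3)²/20² = 400/9 kN·m
  R_B = Pa²(a+3b)/L³ = 15·(20/3)²·((20/3)+3·(40/3))/20³ = 35/9 kN
  M_B = -Pa²b/L² = -15·(20/3)²·(40/3)/20² = -200/9 kN·m
Load 2 — triangular load w₀=-2 kN/m (0→w₀ over full span):
  R_A = 3w₀L/20 = 3·(-2)·20/20 = -6 kN
  M_A = w₀L²/30 = (-2)·20²/30 = -80/3 kN·m
  R_B = 7w₀L/20 = 7·(-2)·20/20 = -14 kN
  M_B = -w₀L²/20 = -(-2)·20²/20 = 40 kN·m
Load 3 — point force P=-5 kN at a=5 m (b=L-a=15):
  R_A = Pb²(3a+b)/L³ = (-5)·15²·(3·5+15)/20³ = -135/32 kN
  M_A = Pab²/L² = (-5)·5·15²/20² = -225/16 kN·m
  R_B = Pa²(a+3b)/L³ = (-5)·5²·(5+3·15)/20³ = -25/32 kN
  M_B = -Pa²b/L² = -(-5)·5²·15/20² = 75/16 kN·m
Load 4 — applied couple M₀=12 kN·m at a=12 m (b=L-a=8):
  R_A = 6M₀ab/L³ = 6·12·12·8/20³ = 108/125 kN
  M_A = M₀b(2a-b)/L² = 12·8·(2·12-8)/20² = 96/25 kN·m
  R_B = -6M₀ab/L³ = -6·12·12·8/20³ = -108/125 kN
  M_B = M₀a(2b-a)/L² = 12·12·(2·8-12)/20² = 36/25 kN·m
Superposition: R_A = 63229/36000 kN, M_A = 27199/3600 kN·m, R_B = -423229/36000 kN, M_B = 86059/3600 kN·m

R_A = 63229/36000 kN, M_A = 27199/3600 kN·m, R_B = -423229/36000 kN, M_B = 86059/3600 kN·m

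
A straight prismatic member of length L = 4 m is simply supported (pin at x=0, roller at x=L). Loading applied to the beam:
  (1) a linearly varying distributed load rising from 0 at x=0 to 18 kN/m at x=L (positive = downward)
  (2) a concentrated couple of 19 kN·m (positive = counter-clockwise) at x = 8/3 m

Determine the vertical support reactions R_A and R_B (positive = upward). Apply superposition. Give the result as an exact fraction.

Load 1 — triangular load w₀=18 kN/m (0→w₀ over full span):
  R_A = w₀L/6 = 18·4/6 = 12 kN
  R_B = w₀L/3 = 18·4/3 = 24 kN
Load 2 — applied couple M₀=19 kN·m at a=8/3 m (b=L-a=4/3):
  R_A = M₀/L = 19/4 kN
  R_B = -M₀/L = -19/4 kN
Superposition: R_A = 67/4 kN, R_B = 77/4 kN

R_A = 67/4 kN, R_B = 77/4 kN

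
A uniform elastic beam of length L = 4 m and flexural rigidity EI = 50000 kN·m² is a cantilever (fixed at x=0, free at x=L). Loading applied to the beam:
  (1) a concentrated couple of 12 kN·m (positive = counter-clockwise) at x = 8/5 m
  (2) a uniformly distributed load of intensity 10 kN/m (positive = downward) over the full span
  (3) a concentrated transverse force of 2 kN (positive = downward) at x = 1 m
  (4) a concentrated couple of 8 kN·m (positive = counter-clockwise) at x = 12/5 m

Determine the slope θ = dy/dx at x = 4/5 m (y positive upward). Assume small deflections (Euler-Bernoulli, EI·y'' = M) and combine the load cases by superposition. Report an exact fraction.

Load 1 — applied couple M₀=12 kN·m at a=8/5 m (b=L-a=12/5):
  θ_1 = M₀x/EI  [x≤a] = 12·(4/5)/50000 = 3/15625 rad
Load 2 — uniform load w=10 kN/m over full span:
  θ_2 = -wx(x²-3Lx+3L²)/(6EI) = -10·(4/5)·((4/5)²-3·4·(4/5)+3·4²)/(6·50000) = -244/234375 rad
Load 3 — point force P=2 kN at a=1 m (b=L-a=3):
  θ_3 = -Px(2a-x)/(2EI)  [x≤a] = -2·(4/5)·(2·1-(4/5))/(2·50000) = -3/156250 rad
Load 4 — applied couple M₀=8 kN·m at a=12/5 m (b=L-a=8/5):
  θ_4 = M₀x/EI  [x≤a] = 8·(4/5)/50000 = 2/15625 rad
Superposition: θ = Σ θ_i = -347/468750 rad ≈ -0.000740 rad

θ(4/5) = -347/468750 rad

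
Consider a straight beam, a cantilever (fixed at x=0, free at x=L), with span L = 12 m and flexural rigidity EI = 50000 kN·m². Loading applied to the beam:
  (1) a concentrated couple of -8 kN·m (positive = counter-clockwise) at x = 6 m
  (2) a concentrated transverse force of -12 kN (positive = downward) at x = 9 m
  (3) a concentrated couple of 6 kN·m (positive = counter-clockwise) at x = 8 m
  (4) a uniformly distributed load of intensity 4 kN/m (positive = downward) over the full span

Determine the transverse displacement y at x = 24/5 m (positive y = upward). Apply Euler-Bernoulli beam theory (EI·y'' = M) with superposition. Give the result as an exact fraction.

Load 1 — applied couple M₀=-8 kN·m at a=6 m (b=L-a=6):
  y_1 = M₀x²/(2EI)  [x≤a] = (-8)·(24/5)²/(2·50000) = -144/78125 m
Load 2 — point force P=-12 kN at a=9 m (b=L-a=3):
  y_2 = -Px²(3a-x)/(6EI)  [x≤a] = -(-12)·(24/5)²·(3·9-(24/5))/(6·50000) = 7992/390625 m
Load 3 — applied couple M₀=6 kN·m at a=8 m (b=L-a=4):
  y_3 = M₀x²/(2EI)  [x≤a] = 6·(24/5)²/(2·50000) = 108/78125 m
Load 4 — uniform load w=4 kN/m over full span:
  y_4 = -wx²(x²-4Lx+6L²)/(24EI) = -4·(24/5)²·((24/5)²-4·12·(24/5)+6·12²)/(24·50000) = -98496/1953125 m
Superposition: y = Σ y_i = -59436/1953125 m ≈ -0.030431 m

y(24/5) = -59436/1953125 m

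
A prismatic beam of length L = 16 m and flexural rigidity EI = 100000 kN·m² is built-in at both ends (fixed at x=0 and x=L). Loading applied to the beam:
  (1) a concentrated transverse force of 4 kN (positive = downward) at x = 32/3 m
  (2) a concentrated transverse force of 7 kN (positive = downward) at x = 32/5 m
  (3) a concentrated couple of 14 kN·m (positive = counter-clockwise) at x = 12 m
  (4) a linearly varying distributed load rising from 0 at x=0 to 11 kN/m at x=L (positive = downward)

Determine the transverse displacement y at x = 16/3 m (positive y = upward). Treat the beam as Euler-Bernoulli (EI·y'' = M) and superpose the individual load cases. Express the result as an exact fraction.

Load 1 — point force P=4 kN at a=32/3 m (b=L-a=16/3):
  y_1 = -Pb²x²(3aL-(3a+b)x)/(6L³EI)  [x≤a] = -4·(16/3)²·(16/3)²·(3·(32/3)·16-(3·(32/3)+(16/3))·(16/3))/(6·16³·100000) = -2816/6834375 m
Load 2 — point force P=7 kN at a=32/5 m (b=L-a=48/5):
  y_2 = -Pb²x²(3aL-(3a+b)x)/(6L³EI)  [x≤a] = -7·(48/5)²·(16/3)²·(3·(32/5)·16-(3·(32/5)+(48/5))·(16/3))/(6·16³·100000) = -448/390625 m
Load 3 — applied couple M₀=14 kN·m at a=12 m (b=L-a=4):
  y_3 = (R_Ax³/6 - M_Ax²/2)/EI  [x≤a] with R_A=63/64, M_A=35/8 = ((63/64)·(16/3)³/6 - (35/8)·(16/3)²/2)/100000 = -7/18750 m
Load 4 — triangular load w₀=11 kN/m (0→w₀ over full span):
  y_4 = -w₀x²(L-x)²(x+2L)/(120LEI) = -11·(16/3)²·(16-(16/3))²·((16/3)+2·16)/(120·16·100000) = -78848/11390625 m
Superposition: y = Σ y_i = -15128627/1708593750 m ≈ -0.008854 m

y(16/3) = -15128627/1708593750 m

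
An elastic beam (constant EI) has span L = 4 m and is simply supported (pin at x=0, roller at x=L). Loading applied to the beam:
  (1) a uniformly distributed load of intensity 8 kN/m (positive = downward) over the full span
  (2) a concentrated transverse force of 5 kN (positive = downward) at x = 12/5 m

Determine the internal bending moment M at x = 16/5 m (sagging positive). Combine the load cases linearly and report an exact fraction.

M(16/5) = 316/25 kN·m

Load 1 — uniform load w=8 kN/m over full span:
  M_1 = wx(L-x)/2 = 8·(16/5)·(4-(16/5))/2 = 256/25 kN·m
Load 2 — point force P=5 kN at a=12/5 m (b=L-a=8/5):
  M_2 = Pa(L-x)/L  [x>a] = 5·(12/5)·(4-(16/5))/4 = 12/5 kN·m
Superposition: M = Σ M_i = 316/25 kN·m ≈ 12.640000 kN·m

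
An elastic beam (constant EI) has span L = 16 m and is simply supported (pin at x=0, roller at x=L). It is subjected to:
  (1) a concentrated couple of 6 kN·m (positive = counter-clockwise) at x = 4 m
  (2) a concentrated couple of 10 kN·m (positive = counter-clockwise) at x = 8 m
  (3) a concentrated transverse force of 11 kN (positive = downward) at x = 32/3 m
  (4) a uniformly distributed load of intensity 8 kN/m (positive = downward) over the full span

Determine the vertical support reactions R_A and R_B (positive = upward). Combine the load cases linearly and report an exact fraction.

R_A = 206/3 kN, R_B = 211/3 kN

Load 1 — applied couple M₀=6 kN·m at a=4 m (b=L-a=12):
  R_A = M₀/L = 6/16 = 3/8 kN
  R_B = -M₀/L = -6/16 = -3/8 kN
Load 2 — applied couple M₀=10 kN·m at a=8 m (b=L-a=8):
  R_A = M₀/L = 10/16 = 5/8 kN
  R_B = -M₀/L = -10/16 = -5/8 kN
Load 3 — point force P=11 kN at a=32/3 m (b=L-a=16/3):
  R_A = Pb/L = 11·(16/3)/16 = 11/3 kN
  R_B = Pa/L = 11·(32/3)/16 = 22/3 kN
Load 4 — uniform load w=8 kN/m over full span:
  R_A = wL/2 = 8·16/2 = 64 kN
  R_B = wL/2 = 8·16/2 = 64 kN
Superposition: R_A = 206/3 kN, R_B = 211/3 kN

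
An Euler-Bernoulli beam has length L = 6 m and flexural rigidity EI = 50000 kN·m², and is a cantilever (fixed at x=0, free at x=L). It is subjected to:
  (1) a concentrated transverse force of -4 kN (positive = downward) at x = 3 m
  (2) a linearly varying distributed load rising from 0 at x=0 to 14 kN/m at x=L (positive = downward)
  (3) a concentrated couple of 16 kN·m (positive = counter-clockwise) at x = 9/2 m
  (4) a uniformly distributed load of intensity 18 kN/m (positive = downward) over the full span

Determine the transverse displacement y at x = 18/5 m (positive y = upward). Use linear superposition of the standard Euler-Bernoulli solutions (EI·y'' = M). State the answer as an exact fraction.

Load 1 — point force P=-4 kN at a=3 m (b=L-a=3):
  y_1 = -Pa²(3x-a)/(6EI)  [x>a] = -(-4)·3²·(3·(18/5)-3)/(6·50000) = 117/125000 m
Load 2 — triangular load w₀=14 kN/m (0→w₀ over full span):
  y_2 = (w₀Lx³/12-w₀L²x²/6-w₀x⁵/(120L))/EI = (14·6·(18/5)³/12-14·6²·(18/5)²/6-14·(18/5)⁵/(120·6))/50000 = -3022677/195312500 m
Load 3 — applied couple M₀=16 kN·m at a=9/2 m (b=L-a=3/2):
  y_3 = M₀x²/(2EI)  [x≤a] = 16·(18/5)²/(2·50000) = 162/78125 m
Load 4 — uniform load w=18 kN/m over full span:
  y_4 = -wx²(x²-4Lx+6L²)/(24EI) = -18·(18/5)²·((18/5)²-4·6·(18/5)+6·6²)/(24·50000) = -216513/7812500 m
Superposition: y = Σ y_i = -15695379/390625000 m ≈ -0.040180 m

y(18/5) = -15695379/390625000 m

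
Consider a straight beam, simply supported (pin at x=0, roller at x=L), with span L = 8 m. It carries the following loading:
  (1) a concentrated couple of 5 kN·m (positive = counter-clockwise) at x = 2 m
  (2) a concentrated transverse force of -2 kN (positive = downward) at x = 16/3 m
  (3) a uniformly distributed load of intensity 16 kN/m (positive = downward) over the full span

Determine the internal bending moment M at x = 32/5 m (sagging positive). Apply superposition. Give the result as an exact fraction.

M(32/5) = 5909/75 kN·m

Load 1 — applied couple M₀=5 kN·m at a=2 m (b=L-a=6):
  M_1 = M₀x/L - M₀  [x>a] = 5·(32/5)/8 - 5 = -1 kN·m
Load 2 — point force P=-2 kN at a=16/3 m (b=L-a=8/3):
  M_2 = Pa(L-x)/L  [x>a] = (-2)·(16/3)·(8-(32/5))/8 = -32/15 kN·m
Load 3 — uniform load w=16 kN/m over full span:
  M_3 = wx(L-x)/2 = 16·(32/5)·(8-(32/5))/2 = 2048/25 kN·m
Superposition: M = Σ M_i = 5909/75 kN·m ≈ 78.786667 kN·m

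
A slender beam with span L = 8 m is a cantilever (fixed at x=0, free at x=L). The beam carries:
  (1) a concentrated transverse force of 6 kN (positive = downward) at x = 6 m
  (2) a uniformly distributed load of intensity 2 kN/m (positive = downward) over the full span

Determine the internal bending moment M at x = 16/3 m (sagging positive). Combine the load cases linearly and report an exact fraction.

M(16/3) = -100/9 kN·m

Load 1 — point force P=6 kN at a=6 m (b=L-a=2):
  M_1 = -P(a-x)  [x≤a] = -6·(6-(16/3)) = -4 kN·m
Load 2 — uniform load w=2 kN/m over full span:
  M_2 = -w(L-x)²/2 = -2·(8-(16/3))²/2 = -64/9 kN·m
Superposition: M = Σ M_i = -100/9 kN·m ≈ -11.111111 kN·m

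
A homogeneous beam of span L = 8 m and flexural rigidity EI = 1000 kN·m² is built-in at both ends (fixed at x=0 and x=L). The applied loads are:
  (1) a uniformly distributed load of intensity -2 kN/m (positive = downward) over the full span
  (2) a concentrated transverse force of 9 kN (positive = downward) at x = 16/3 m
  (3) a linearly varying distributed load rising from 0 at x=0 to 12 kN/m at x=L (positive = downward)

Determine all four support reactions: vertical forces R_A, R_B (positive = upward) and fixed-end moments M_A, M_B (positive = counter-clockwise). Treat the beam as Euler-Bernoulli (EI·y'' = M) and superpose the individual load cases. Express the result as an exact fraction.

R_A = 131/15 kN, M_A = 304/15 kN·m, R_B = 484/15 kN, M_B = -192/5 kN·m

Load 1 — uniform load w=-2 kN/m over full span:
  R_A = wL/2 = (-2)·8/2 = -8 kN
  M_A = wL²/12 = (-2)·8²/12 = -32/3 kN·m
  R_B = wL/2 = (-2)·8/2 = -8 kN
  M_B = -wL²/12 = -(-2)·8²/12 = 32/3 kN·m
Load 2 — point force P=9 kN at a=16/3 m (b=L-a=8/3):
  R_A = Pb²(3a+b)/L³ = 9·(8/3)²·(3·(16/3)+(8/3))/8³ = 7/3 kN
  M_A = Pab²/L² = 9·(16/3)·(8/3)²/8² = 16/3 kN·m
  R_B = Pa²(a+3b)/L³ = 9·(16/3)²·((16/3)+3·(8/3))/8³ = 20/3 kN
  M_B = -Pa²b/L² = -9·(16/3)²·(8/3)/8² = -32/3 kN·m
Load 3 — triangular load w₀=12 kN/m (0→w₀ over full span):
  R_A = 3w₀L/20 = 3·12·8/20 = 72/5 kN
  M_A = w₀L²/30 = 12·8²/30 = 128/5 kN·m
  R_B = 7w₀L/20 = 7·12·8/20 = 168/5 kN
  M_B = -w₀L²/20 = -12·8²/20 = -192/5 kN·m
Superposition: R_A = 131/15 kN, M_A = 304/15 kN·m, R_B = 484/15 kN, M_B = -192/5 kN·m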